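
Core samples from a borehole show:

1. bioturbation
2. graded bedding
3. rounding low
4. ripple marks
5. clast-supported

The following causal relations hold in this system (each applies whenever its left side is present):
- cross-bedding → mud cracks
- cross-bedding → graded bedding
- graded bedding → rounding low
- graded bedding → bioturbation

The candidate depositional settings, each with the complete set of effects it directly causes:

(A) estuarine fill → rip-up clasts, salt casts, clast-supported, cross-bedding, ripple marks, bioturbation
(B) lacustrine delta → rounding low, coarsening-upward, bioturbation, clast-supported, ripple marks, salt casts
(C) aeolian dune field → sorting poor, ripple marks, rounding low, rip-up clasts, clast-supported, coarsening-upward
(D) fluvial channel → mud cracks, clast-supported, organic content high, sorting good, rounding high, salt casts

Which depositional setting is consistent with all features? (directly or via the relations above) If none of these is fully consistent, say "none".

Per-candidate check:
(A) estuarine fill — accounts for every observation (graded bedding by cross-bedding → graded bedding)
(B) lacustrine delta — does not account for graded bedding
(C) aeolian dune field — bioturbation -; graded bedding -; rounding low +; ripple marks +; clast-supported +
(D) fluvial channel — fails on bioturbation, graded bedding, rounding low, ripple marks (predicts rounding high, not rounding low)
(A) alone accounts for all the evidence.

A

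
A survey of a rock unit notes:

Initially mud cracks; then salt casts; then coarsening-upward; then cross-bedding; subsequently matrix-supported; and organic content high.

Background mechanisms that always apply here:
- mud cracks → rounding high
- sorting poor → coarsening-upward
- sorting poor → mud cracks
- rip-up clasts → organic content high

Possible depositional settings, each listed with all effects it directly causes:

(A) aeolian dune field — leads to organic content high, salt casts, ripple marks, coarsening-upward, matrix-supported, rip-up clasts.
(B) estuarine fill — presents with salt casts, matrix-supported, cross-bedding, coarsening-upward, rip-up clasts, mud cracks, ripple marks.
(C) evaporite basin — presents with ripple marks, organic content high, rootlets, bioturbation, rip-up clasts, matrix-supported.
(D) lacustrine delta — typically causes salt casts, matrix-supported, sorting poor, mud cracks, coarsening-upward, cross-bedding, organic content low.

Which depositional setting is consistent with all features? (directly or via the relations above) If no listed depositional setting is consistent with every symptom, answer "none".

Checking each candidate against the observations:
(A) aeolian dune field — mud cracks -; salt casts +; coarsening-upward +; cross-bedding -; matrix-supported +; organic content high +
(B) estuarine fill — mud cracks +; salt casts +; coarsening-upward +; cross-bedding +; matrix-supported +; organic content high + (by rip-up clasts → organic content high)
(C) evaporite basin — does not account for mud cracks, salt casts, coarsening-upward, cross-bedding
(D) lacustrine delta — fails on organic content high (predicts organic content low, not organic content high)
Only (B) is consistent with every observation.

B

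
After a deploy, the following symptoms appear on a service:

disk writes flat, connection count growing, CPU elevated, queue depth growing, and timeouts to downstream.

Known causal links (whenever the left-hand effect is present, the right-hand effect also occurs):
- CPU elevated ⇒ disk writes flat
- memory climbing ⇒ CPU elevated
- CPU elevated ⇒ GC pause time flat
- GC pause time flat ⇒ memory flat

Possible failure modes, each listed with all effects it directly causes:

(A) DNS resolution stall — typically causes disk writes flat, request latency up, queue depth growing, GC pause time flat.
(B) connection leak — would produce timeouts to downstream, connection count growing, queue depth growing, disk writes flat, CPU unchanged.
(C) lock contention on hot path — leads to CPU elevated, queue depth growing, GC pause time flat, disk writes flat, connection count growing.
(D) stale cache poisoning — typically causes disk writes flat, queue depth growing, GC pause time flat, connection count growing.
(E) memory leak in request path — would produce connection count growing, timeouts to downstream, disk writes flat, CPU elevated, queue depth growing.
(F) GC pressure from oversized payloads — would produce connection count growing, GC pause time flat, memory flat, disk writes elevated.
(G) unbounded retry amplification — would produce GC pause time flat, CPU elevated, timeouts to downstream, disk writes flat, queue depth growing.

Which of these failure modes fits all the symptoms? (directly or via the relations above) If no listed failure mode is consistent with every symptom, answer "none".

Per-candidate check:
(A) DNS resolution stall — does not account for connection count growing, CPU elevated, timeouts to downstream
(B) connection leak — fails on CPU elevated (predicts CPU unchanged, not CPU elevated)
(C) lock contention on hot path — does not account for timeouts to downstream
(D) stale cache poisoning — does not account for CPU elevated, timeouts to downstream
(E) memory leak in request path — disk writes flat yes; connection count growing yes; CPU elevated yes; queue depth growing yes; timeouts to downstream yes
(F) GC pressure from oversized payloads — fails on disk writes flat, CPU elevated, queue depth growing, timeouts to downstream (predicts disk writes elevated, not disk writes flat)
(G) unbounded retry amplification — does not account for connection count growing
(E) alone accounts for all the evidence.

E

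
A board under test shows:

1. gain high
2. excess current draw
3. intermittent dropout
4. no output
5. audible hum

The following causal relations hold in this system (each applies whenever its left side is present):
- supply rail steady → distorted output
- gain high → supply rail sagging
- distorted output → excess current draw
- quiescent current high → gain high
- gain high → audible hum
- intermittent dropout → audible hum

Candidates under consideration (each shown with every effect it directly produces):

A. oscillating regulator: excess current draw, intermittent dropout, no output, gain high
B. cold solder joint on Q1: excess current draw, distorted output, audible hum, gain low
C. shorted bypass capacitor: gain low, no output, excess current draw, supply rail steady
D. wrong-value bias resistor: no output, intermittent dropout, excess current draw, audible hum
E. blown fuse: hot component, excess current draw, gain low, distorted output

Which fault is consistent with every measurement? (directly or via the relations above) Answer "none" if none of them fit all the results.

A

For each candidate, compare predicted effects to what was observed:
(A) oscillating regulator — gain high ✓; excess current draw ✓; intermittent dropout ✓; no output ✓; audible hum ✓ (through intermittent dropout → audible hum)
(B) cold solder joint on Q1 — fails on gain high, intermittent dropout, no output (predicts gain low, not gain high)
(C) shorted bypass capacitor — gain high ✗; excess current draw ✓; intermittent dropout ✗; no output ✓; audible hum ✗
(D) wrong-value bias resistor — gain high ✗; excess current draw ✓; intermittent dropout ✓; no output ✓; audible hum ✓
(E) blown fuse — gain high ✗; excess current draw ✓; intermittent dropout ✗; no output ✗; audible hum ✗
Only (A) is consistent with every observation.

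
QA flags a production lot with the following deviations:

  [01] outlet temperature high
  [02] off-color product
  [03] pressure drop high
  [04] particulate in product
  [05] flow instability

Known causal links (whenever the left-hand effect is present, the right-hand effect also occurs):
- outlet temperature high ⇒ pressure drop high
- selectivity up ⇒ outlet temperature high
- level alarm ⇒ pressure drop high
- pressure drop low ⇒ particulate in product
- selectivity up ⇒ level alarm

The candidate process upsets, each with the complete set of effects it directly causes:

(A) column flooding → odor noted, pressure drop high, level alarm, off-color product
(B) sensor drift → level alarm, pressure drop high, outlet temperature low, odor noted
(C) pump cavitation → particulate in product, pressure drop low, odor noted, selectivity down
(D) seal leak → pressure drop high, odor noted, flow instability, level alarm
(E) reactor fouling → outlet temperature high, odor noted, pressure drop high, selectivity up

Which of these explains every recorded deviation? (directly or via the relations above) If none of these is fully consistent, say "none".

none

Per-candidate check:
(A) column flooding — does not account for outlet temperature high, particulate in product, flow instability
(B) sensor drift — outlet temperature high ✗; off-color product ✗; pressure drop high ✓; particulate in product ✗; flow instability ✗
(C) pump cavitation — outlet temperature high ✗; off-color product ✗; pressure drop high ✗; particulate in product ✓; flow instability ✗
(D) seal leak — does not account for outlet temperature high, off-color product, particulate in product
(E) reactor fouling — does not account for off-color product, particulate in product, flow instability
None of the listed candidates fits everything.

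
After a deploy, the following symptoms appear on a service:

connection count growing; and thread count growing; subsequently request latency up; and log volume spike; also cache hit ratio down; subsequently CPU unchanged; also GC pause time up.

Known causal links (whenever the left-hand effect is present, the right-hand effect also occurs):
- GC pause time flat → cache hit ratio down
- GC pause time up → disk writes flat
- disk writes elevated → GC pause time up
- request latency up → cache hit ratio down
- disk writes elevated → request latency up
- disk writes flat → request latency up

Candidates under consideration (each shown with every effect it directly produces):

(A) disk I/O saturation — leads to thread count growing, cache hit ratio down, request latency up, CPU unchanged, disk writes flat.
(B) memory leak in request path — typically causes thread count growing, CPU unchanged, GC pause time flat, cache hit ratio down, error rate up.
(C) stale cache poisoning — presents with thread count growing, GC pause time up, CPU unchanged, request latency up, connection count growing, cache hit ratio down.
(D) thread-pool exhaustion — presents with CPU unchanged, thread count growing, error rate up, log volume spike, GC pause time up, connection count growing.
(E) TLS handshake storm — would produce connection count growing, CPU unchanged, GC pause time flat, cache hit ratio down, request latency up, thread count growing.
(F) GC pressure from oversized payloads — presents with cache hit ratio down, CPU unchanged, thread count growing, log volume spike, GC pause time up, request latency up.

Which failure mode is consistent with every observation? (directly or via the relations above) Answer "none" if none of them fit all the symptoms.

D

Testing each hypothesis:
(A) disk I/O saturation — connection count growing miss; thread count growing match; request latency up match; log volume spike miss; cache hit ratio down match; CPU unchanged match; GC pause time up miss
(B) memory leak in request path — fails on connection count growing, request latency up, log volume spike, GC pause time up (predicts GC pause time flat, not GC pause time up)
(C) stale cache poisoning — connection count growing match; thread count growing match; request latency up match; log volume spike miss; cache hit ratio down match; CPU unchanged match; GC pause time up match
(D) thread-pool exhaustion — connection count growing match; thread count growing match; request latency up match (by GC pause time up → disk writes flat → request latency up); log volume spike match; cache hit ratio down match (by GC pause time up → disk writes flat → request latency up → cache hit ratio down); CPU unchanged match; GC pause time up match
(E) TLS handshake storm — fails on log volume spike, GC pause time up (predicts GC pause time flat, not GC pause time up)
(F) GC pressure from oversized payloads — connection count growing miss; thread count growing match; request latency up match; log volume spike match; cache hit ratio down match; CPU unchanged match; GC pause time up match
(D) is the only candidate with no mismatches.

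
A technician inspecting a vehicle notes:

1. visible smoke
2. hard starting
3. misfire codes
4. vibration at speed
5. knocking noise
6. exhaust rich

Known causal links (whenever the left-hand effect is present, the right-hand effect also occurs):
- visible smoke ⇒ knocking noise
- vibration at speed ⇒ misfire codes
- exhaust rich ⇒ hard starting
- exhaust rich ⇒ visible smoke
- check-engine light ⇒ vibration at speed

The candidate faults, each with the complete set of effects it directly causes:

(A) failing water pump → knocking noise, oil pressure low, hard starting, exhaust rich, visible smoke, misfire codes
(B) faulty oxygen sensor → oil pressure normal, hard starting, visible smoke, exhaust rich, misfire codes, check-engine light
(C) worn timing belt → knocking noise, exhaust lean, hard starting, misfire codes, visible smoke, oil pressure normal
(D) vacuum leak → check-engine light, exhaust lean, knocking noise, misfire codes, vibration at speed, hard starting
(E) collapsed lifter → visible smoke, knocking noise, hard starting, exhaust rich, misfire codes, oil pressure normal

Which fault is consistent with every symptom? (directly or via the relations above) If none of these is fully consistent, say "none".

B

Per-candidate check:
(A) failing water pump — visible smoke yes; hard starting yes; misfire codes yes; vibration at speed NO; knocking noise yes; exhaust rich yes
(B) faulty oxygen sensor — accounts for every observation (vibration at speed via check-engine light → vibration at speed)
(C) worn timing belt — fails on vibration at speed, exhaust rich (predicts exhaust lean, not exhaust rich)
(D) vacuum leak — visible smoke NO; hard starting yes; misfire codes yes; vibration at speed yes; knocking noise yes; exhaust rich NO
(E) collapsed lifter — visible smoke yes; hard starting yes; misfire codes yes; vibration at speed NO; knocking noise yes; exhaust rich yes
(B) alone accounts for all the evidence.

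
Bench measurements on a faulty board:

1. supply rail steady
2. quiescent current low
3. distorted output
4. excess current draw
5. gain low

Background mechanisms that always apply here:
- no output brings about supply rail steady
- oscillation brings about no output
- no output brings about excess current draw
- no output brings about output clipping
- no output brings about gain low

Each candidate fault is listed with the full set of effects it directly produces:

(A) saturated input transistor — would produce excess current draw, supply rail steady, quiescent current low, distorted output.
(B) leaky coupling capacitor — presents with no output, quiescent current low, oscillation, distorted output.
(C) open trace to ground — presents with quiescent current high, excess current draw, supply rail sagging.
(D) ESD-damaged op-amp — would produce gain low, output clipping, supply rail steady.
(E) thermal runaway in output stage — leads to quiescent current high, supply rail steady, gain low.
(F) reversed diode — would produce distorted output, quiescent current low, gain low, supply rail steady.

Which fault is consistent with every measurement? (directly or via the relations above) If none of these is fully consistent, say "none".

B

Per-candidate check:
(A) saturated input transistor — does not account for gain low
(B) leaky coupling capacitor — supply rail steady match (by no output → supply rail steady); quiescent current low match; distorted output match; excess current draw match (by no output → excess current draw); gain low match (by no output → gain low)
(C) open trace to ground — fails on supply rail steady, quiescent current low, distorted output, gain low (predicts supply rail sagging, not supply rail steady; predicts quiescent current high, not quiescent current low)
(D) ESD-damaged op-amp — does not account for quiescent current low, distorted output, excess current draw
(E) thermal runaway in output stage — supply rail steady match; quiescent current low miss; distorted output miss; excess current draw miss; gain low match
(F) reversed diode — supply rail steady match; quiescent current low match; distorted output match; excess current draw miss; gain low match
(B) is the only candidate with no mismatches.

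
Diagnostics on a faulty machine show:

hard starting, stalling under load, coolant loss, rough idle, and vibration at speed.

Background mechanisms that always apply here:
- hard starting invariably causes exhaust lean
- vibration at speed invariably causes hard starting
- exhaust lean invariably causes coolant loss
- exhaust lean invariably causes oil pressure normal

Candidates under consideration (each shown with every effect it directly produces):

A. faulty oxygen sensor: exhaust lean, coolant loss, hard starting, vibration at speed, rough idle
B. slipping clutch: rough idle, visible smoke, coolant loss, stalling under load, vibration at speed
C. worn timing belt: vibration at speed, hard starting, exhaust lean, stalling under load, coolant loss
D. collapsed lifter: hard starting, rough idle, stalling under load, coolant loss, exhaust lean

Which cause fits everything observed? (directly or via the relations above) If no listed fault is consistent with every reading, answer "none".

Per-candidate check:
(A) faulty oxygen sensor — does not account for stalling under load
(B) slipping clutch — accounts for every observation (hard starting by vibration at speed → hard starting)
(C) worn timing belt — does not account for rough idle
(D) collapsed lifter — does not account for vibration at speed
Only (B) is consistent with every observation.

B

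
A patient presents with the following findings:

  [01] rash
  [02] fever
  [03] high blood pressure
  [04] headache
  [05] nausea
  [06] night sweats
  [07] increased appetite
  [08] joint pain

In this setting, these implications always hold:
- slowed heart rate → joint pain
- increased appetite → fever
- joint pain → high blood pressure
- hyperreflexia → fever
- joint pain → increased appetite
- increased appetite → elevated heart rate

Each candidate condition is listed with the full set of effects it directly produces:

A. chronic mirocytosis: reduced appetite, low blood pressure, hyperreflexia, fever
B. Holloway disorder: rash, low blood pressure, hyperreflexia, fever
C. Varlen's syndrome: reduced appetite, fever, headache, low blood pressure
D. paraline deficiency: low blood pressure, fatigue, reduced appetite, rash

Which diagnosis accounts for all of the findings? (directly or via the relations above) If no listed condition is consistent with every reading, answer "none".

none

Per-candidate check:
(A) chronic mirocytosis — fails on rash, high blood pressure, headache, nausea, night sweats, increased appetite, joint pain (predicts low blood pressure, not high blood pressure; predicts reduced appetite, not increased appetite)
(B) Holloway disorder — rash match; fever match; high blood pressure miss; headache miss; nausea miss; night sweats miss; increased appetite miss; joint pain miss
(C) Varlen's syndrome — rash miss; fever match; high blood pressure miss; headache match; nausea miss; night sweats miss; increased appetite miss; joint pain miss
(D) paraline deficiency — rash match; fever miss; high blood pressure miss; headache miss; nausea miss; night sweats miss; increased appetite miss; joint pain miss
None of the listed candidates fits everything.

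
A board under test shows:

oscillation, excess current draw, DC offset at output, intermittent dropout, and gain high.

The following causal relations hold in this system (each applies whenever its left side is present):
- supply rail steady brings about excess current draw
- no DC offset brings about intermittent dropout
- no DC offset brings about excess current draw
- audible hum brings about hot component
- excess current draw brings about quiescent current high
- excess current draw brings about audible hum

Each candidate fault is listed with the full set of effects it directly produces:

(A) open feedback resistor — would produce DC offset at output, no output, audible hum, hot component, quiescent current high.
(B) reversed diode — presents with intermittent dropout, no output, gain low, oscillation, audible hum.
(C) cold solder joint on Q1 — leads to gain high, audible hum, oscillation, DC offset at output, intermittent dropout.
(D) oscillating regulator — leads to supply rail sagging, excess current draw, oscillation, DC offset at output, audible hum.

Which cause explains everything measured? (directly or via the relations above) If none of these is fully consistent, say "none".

none

Testing each hypothesis:
(A) open feedback resistor — oscillation miss; excess current draw miss; DC offset at output match; intermittent dropout miss; gain high miss
(B) reversed diode — fails on excess current draw, DC offset at output, gain high (predicts gain low, not gain high)
(C) cold solder joint on Q1 — oscillation match; excess current draw miss; DC offset at output match; intermittent dropout match; gain high match
(D) oscillating regulator — oscillation match; excess current draw match; DC offset at output match; intermittent dropout miss; gain high miss
Every candidate fails on at least one observation.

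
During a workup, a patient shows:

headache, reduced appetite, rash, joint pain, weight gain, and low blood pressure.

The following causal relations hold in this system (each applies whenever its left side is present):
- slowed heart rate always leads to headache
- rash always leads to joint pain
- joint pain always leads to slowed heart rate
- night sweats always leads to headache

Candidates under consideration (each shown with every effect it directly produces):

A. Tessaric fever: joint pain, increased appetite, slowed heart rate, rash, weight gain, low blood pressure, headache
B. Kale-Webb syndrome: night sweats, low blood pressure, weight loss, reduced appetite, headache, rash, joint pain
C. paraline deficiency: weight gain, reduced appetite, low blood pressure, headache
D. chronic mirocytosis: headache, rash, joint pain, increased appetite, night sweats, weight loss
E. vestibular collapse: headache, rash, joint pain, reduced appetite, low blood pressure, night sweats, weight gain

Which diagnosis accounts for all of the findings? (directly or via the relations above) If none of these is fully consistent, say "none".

E

Checking each candidate against the observations:
(A) Tessaric fever — fails on reduced appetite (predicts increased appetite, not reduced appetite)
(B) Kale-Webb syndrome — fails on weight gain (predicts weight loss, not weight gain)
(C) paraline deficiency — does not account for rash, joint pain
(D) chronic mirocytosis — headache +; reduced appetite -; rash +; joint pain +; weight gain -; low blood pressure -
(E) vestibular collapse — headache +; reduced appetite +; rash +; joint pain +; weight gain +; low blood pressure +
(E) alone accounts for all the evidence.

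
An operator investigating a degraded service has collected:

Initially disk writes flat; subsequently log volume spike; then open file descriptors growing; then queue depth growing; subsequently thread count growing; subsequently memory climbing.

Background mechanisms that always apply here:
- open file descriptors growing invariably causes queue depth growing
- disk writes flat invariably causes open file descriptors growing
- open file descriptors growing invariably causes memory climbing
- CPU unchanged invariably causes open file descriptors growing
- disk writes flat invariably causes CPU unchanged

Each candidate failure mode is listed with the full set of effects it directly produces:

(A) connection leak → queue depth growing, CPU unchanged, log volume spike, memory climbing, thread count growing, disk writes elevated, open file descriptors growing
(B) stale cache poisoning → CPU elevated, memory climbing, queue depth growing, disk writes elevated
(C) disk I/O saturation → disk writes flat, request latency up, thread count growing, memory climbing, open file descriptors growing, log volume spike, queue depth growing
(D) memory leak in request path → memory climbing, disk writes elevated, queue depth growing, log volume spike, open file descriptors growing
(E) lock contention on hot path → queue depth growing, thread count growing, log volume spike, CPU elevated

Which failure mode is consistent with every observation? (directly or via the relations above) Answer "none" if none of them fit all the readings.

Per-candidate check:
(A) connection leak — disk writes flat ✗; log volume spike ✓; open file descriptors growing ✓; queue depth growing ✓; thread count growing ✓; memory climbing ✓
(B) stale cache poisoning — fails on disk writes flat, log volume spike, open file descriptors growing, thread count growing (predicts disk writes elevated, not disk writes flat)
(C) disk I/O saturation — disk writes flat ✓; log volume spike ✓; open file descriptors growing ✓; queue depth growing ✓; thread count growing ✓; memory climbing ✓
(D) memory leak in request path — disk writes flat ✗; log volume spike ✓; open file descriptors growing ✓; queue depth growing ✓; thread count growing ✗; memory climbing ✓
(E) lock contention on hot path — does not account for disk writes flat, open file descriptors growing, memory climbing
(C) is the only candidate with no mismatches.

C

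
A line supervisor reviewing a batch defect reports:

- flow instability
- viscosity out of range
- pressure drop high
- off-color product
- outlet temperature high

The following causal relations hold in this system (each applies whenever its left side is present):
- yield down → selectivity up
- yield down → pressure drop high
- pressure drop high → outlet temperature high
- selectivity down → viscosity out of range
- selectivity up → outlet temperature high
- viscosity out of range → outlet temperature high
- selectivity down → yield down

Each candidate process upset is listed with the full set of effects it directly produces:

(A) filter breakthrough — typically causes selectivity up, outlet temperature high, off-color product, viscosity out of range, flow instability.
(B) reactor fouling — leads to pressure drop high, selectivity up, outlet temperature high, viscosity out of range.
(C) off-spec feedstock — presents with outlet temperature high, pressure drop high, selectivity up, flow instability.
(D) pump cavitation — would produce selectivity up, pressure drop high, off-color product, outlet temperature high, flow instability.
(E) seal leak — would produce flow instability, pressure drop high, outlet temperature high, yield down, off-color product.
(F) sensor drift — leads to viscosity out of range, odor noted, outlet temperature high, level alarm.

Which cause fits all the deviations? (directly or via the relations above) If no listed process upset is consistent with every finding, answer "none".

none

Testing each hypothesis:
(A) filter breakthrough — flow instability ✓; viscosity out of range ✓; pressure drop high ✗; off-color product ✓; outlet temperature high ✓
(B) reactor fouling — does not account for flow instability, off-color product
(C) off-spec feedstock — does not account for viscosity out of range, off-color product
(D) pump cavitation — does not account for viscosity out of range
(E) seal leak — flow instability ✓; viscosity out of range ✗; pressure drop high ✓; off-color product ✓; outlet temperature high ✓
(F) sensor drift — does not account for flow instability, pressure drop high, off-color product
Every candidate fails on at least one observation.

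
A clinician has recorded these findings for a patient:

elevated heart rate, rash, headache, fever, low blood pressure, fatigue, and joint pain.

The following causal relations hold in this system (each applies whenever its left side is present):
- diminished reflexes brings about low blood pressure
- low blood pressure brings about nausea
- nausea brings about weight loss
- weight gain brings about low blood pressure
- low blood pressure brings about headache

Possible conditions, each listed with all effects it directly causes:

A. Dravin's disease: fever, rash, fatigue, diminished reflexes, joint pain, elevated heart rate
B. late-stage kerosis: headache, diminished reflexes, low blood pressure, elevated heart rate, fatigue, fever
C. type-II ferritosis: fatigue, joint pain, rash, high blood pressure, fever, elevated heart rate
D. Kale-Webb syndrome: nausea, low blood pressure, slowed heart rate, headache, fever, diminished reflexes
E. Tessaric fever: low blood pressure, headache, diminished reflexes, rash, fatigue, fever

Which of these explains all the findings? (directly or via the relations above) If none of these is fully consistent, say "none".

Per-candidate check:
(A) Dravin's disease — accounts for every observation (headache via diminished reflexes → low blood pressure → headache)
(B) late-stage kerosis — does not account for rash, joint pain
(C) type-II ferritosis — fails on headache, low blood pressure (predicts high blood pressure, not low blood pressure)
(D) Kale-Webb syndrome — elevated heart rate NO; rash NO; headache yes; fever yes; low blood pressure yes; fatigue NO; joint pain NO
(E) Tessaric fever — elevated heart rate NO; rash yes; headache yes; fever yes; low blood pressure yes; fatigue yes; joint pain NO
(A) alone accounts for all the evidence.

A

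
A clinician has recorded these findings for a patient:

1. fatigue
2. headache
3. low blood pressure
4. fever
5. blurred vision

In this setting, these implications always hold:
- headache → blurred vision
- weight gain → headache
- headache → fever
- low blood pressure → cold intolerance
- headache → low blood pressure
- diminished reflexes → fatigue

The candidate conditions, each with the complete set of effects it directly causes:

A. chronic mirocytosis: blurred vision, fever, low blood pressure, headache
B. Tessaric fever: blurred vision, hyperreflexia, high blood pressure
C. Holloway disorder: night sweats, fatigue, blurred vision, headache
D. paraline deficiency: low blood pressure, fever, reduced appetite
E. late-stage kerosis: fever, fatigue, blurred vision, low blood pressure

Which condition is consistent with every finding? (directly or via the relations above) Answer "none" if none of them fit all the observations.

Testing each hypothesis:
(A) chronic mirocytosis — does not account for fatigue
(B) Tessaric fever — fatigue -; headache -; low blood pressure -; fever -; blurred vision +
(C) Holloway disorder — fatigue +; headache +; low blood pressure + (via headache → low blood pressure); fever + (via headache → fever); blurred vision +
(D) paraline deficiency — fatigue -; headache -; low blood pressure +; fever +; blurred vision -
(E) late-stage kerosis — does not account for headache
(C) is the only candidate with no mismatches.

C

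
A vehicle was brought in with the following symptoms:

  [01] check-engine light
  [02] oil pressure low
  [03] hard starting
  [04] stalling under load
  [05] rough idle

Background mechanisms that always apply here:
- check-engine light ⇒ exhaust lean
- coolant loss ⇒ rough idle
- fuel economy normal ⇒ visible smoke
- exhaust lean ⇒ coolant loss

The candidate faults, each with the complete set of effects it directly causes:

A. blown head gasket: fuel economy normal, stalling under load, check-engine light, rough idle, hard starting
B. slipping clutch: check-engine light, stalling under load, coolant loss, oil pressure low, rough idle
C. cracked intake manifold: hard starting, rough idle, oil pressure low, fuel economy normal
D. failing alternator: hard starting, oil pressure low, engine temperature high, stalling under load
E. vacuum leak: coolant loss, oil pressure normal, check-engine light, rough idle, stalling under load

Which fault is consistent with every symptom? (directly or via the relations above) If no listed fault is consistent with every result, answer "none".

Testing each hypothesis:
(A) blown head gasket — check-engine light +; oil pressure low -; hard starting +; stalling under load +; rough idle +
(B) slipping clutch — check-engine light +; oil pressure low +; hard starting -; stalling under load +; rough idle +
(C) cracked intake manifold — does not account for check-engine light, stalling under load
(D) failing alternator — check-engine light -; oil pressure low +; hard starting +; stalling under load +; rough idle -
(E) vacuum leak — fails on oil pressure low, hard starting (predicts oil pressure normal, not oil pressure low)
None of the listed candidates fits everything.

none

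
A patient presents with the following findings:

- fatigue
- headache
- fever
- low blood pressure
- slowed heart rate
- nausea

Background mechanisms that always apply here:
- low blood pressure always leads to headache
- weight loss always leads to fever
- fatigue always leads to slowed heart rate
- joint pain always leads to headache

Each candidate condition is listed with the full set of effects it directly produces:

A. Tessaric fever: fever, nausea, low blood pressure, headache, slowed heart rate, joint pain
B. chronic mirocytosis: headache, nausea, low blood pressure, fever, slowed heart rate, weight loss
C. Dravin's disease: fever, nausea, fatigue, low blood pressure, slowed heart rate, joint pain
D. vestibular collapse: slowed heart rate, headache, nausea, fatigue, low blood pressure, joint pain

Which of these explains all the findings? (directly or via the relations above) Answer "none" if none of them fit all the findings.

C

Per-candidate check:
(A) Tessaric fever — fatigue -; headache +; fever +; low blood pressure +; slowed heart rate +; nausea +
(B) chronic mirocytosis — does not account for fatigue
(C) Dravin's disease — accounts for every observation (headache via low blood pressure → headache)
(D) vestibular collapse — fatigue +; headache +; fever -; low blood pressure +; slowed heart rate +; nausea +
(C) alone accounts for all the evidence.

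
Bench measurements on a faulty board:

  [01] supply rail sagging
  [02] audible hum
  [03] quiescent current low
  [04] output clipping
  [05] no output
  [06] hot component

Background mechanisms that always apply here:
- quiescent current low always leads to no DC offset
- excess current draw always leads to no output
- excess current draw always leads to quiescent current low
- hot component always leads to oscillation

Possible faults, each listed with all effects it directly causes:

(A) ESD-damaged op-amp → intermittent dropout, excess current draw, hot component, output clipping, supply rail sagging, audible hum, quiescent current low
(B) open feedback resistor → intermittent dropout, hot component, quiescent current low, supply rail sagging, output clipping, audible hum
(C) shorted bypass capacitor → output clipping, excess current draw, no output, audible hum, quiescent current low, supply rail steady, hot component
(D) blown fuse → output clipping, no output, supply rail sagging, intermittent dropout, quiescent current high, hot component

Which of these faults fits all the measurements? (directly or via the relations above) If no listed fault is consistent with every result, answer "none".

Testing each hypothesis:
(A) ESD-damaged op-amp — accounts for every observation (no output through excess current draw → no output)
(B) open feedback resistor — supply rail sagging ✓; audible hum ✓; quiescent current low ✓; output clipping ✓; no output ✗; hot component ✓
(C) shorted bypass capacitor — fails on supply rail sagging (predicts supply rail steady, not supply rail sagging)
(D) blown fuse — fails on audible hum, quiescent current low (predicts quiescent current high, not quiescent current low)
Only (A) is consistent with every observation.

A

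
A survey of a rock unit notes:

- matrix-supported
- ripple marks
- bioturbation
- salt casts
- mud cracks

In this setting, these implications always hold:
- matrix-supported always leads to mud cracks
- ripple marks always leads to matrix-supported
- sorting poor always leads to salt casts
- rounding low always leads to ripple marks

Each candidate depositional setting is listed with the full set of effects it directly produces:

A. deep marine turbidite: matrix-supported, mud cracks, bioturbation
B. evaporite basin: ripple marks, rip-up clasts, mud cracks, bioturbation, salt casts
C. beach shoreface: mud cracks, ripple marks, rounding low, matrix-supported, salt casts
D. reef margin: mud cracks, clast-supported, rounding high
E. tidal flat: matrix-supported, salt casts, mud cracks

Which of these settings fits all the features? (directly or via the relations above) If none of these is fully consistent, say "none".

B

Testing each hypothesis:
(A) deep marine turbidite — does not account for ripple marks, salt casts
(B) evaporite basin — accounts for every observation (matrix-supported by ripple marks → matrix-supported)
(C) beach shoreface — does not account for bioturbation
(D) reef margin — fails on matrix-supported, ripple marks, bioturbation, salt casts (predicts clast-supported, not matrix-supported)
(E) tidal flat — does not account for ripple marks, bioturbation
(B) is the only candidate with no mismatches.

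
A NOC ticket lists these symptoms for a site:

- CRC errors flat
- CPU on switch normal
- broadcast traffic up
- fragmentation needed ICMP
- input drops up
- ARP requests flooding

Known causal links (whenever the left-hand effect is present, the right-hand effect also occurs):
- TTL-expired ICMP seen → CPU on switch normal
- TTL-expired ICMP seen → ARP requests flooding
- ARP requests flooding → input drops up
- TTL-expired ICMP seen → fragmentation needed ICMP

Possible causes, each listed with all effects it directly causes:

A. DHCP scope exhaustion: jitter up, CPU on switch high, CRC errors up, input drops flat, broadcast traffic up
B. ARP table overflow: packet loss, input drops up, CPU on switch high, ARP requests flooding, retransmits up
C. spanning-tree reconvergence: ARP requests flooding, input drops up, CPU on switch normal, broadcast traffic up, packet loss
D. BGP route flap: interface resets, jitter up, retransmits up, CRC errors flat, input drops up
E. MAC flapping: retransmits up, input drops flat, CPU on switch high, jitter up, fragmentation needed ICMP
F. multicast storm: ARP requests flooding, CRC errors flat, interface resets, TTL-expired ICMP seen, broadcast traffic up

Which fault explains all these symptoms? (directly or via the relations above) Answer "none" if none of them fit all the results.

Per-candidate check:
(A) DHCP scope exhaustion — CRC errors flat -; CPU on switch normal -; broadcast traffic up +; fragmentation needed ICMP -; input drops up -; ARP requests flooding -
(B) ARP table overflow — CRC errors flat -; CPU on switch normal -; broadcast traffic up -; fragmentation needed ICMP -; input drops up +; ARP requests flooding +
(C) spanning-tree reconvergence — does not account for CRC errors flat, fragmentation needed ICMP
(D) BGP route flap — CRC errors flat +; CPU on switch normal -; broadcast traffic up -; fragmentation needed ICMP -; input drops up +; ARP requests flooding -
(E) MAC flapping — CRC errors flat -; CPU on switch normal -; broadcast traffic up -; fragmentation needed ICMP +; input drops up -; ARP requests flooding -
(F) multicast storm — accounts for every observation (CPU on switch normal by TTL-expired ICMP seen → CPU on switch normal)
(F) is the only candidate with no mismatches.

F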